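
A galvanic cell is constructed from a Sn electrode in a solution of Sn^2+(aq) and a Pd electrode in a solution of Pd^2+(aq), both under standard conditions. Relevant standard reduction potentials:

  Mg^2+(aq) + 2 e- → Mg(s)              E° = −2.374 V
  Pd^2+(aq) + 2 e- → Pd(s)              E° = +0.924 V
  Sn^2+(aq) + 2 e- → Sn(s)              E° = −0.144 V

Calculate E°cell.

The Pd²⁺/Pd couple has the higher E°, so Pd ion is reduced (cathode) and Sn is oxidized (anode).
E°cell = E°(cathode) − E°(anode) = +0.924 − (−0.144) = +1.068 V.

+1.068 V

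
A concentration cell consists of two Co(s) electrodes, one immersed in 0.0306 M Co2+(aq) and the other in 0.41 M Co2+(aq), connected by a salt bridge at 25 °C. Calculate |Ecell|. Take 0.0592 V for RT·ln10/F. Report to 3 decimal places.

0.033 V

For a concentration cell E°cell = 0, since both electrodes use the same couple.
The compartment with the higher Co2+(aq) concentration (0.41 M) acts as the cathode; ions are reduced there and produced at the dilute (0.0306 M) anode.
With n = 2, Ecell = −(0.0592/2)·log([dilute]/[conc]) = −(0.0592/2)·log(0.0306/0.41) = +0.033 V.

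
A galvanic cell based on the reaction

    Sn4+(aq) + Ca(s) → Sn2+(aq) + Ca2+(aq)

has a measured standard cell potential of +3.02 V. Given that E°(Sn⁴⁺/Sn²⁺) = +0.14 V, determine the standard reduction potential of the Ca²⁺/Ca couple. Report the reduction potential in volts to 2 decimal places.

−2.88 V

In the reaction as written the Sn⁴⁺/Sn²⁺ couple is reduced (cathode) and Ca²⁺/Ca is oxidized (anode), so E°cell = E°(Sn⁴⁺/Sn²⁺) − E°(Ca²⁺/Ca).
E°(Ca²⁺/Ca) = E°(cathode) − E°cell = +0.14 − (+3.02) = −2.88 V.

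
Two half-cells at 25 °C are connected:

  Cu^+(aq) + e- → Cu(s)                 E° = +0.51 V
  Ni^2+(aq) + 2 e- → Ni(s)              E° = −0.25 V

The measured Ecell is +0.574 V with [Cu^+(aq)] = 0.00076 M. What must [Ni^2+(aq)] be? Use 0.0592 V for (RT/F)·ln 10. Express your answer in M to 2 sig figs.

1.1 M

With Cu⁺/Cu at the cathode and Ni²⁺/Ni at the anode, E°cell = +0.51 − (−0.25) = +0.76 V (n = 2).
From the Nernst equation, log Q = n(E° − E)/0.0592 = 2·(+0.76 − (+0.574))/0.0592 = 6.284.
Balancing electrons gives 2 Cu^+(aq) + Ni(s) → 2 Cu(s) + Ni^2+(aq); thus Q = [Ni^2+(aq)] / [Cu^+(aq)]^2.
Substituting the known concentrations and solving, log [Ni^2+(aq)] = 0.046 and [Ni^2+(aq)] = 1.1 M.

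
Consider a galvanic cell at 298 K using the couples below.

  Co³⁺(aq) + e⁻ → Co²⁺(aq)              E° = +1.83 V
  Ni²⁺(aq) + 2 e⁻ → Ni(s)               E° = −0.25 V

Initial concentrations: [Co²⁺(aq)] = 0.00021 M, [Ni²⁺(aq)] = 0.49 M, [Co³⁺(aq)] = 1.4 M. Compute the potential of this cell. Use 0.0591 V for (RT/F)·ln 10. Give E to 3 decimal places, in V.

The Co³⁺/Co²⁺ couple has the more positive E°, so it is the cathode; Ni²⁺/Ni is the anode.
E°cell = +1.83 − (−0.25) = +2.08 V, with n = 2 electrons transferred.
Balancing gives 2 Co³⁺(aq) + Ni(s) → 2 Co²⁺(aq) + Ni²⁺(aq); hence Q = ([Co²⁺(aq)]^2·[Ni²⁺(aq)]) / [Co³⁺(aq)]^2 = 1.1×10^−8 (log Q = −7.958).
Applying E = E° − (RT ln10/nF)·log Q gives +2.08 − (0.0591/2)(−7.958) = +2.315 V.

+2.315 V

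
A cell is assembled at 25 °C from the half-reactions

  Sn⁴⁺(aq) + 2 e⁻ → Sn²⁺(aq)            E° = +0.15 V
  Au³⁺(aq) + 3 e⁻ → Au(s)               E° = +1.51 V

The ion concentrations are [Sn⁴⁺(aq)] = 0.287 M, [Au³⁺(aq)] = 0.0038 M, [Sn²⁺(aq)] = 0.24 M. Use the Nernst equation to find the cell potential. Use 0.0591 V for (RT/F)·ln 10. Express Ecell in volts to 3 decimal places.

+1.310 V

Since E°(Au³⁺/Au) > E°(Sn⁴⁺/Sn²⁺), Au³⁺/Au serves as the cathode.
The standard potential is +1.51 − (+0.15) = +1.36 V and the balanced reaction transfers n = 6 electrons.
For the overall reaction 2 Au³⁺(aq) + 3 Sn²⁺(aq) → 2 Au(s) + 3 Sn⁴⁺(aq), Q = [Sn⁴⁺(aq)]^3 / ([Au³⁺(aq)]^2·[Sn²⁺(aq)]^3) = 1.18×10^5, giving log Q = 5.073.
By the Nernst equation, E = +1.36 − (0.0591/6)·(5.073) = +1.310 V.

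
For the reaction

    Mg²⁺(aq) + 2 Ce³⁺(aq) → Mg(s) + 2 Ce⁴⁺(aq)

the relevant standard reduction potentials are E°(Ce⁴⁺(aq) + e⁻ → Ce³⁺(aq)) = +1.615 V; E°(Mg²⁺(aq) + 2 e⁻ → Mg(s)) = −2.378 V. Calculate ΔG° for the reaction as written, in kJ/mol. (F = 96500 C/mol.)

+771 kJ/mol

In the reaction as written Mg²⁺(aq) is reduced, so the Mg²⁺/Mg couple is the cathode and Ce⁴⁺/Ce³⁺ is the anode.
E°cell = −2.378 − (+1.615) = −3.993 V; balancing electrons gives n = 2.
ΔG° = −nFE°cell = −(2)(96500)(−3.993) J/mol = +771 kJ/mol.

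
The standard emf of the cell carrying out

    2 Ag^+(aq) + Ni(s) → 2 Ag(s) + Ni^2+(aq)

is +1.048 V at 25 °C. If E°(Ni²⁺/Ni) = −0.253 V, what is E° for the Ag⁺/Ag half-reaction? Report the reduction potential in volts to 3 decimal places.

In the reaction as written the Ag⁺/Ag couple is reduced (cathode) and Ni²⁺/Ni is oxidized (anode), so E°cell = E°(Ag⁺/Ag) − E°(Ni²⁺/Ni).
E°(Ag⁺/Ag) = E°cell + E°(anode) = +1.048 + (−0.253) = +0.795 V.

+0.795 V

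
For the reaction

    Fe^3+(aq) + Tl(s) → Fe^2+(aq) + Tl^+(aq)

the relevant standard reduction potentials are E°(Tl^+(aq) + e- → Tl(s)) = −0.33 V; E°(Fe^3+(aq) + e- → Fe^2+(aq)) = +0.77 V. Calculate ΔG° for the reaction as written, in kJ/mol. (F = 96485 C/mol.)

In the reaction as written Fe^3+(aq) is reduced, so the Fe³⁺/Fe²⁺ couple is the cathode and Tl⁺/Tl is the anode.
E°cell = +0.77 − (−0.33) = +1.10 V; balancing electrons gives n = 1.
ΔG° = −nFE°cell = −(1)(96485)(+1.10) J/mol = −106 kJ/mol.

−106 kJ/mol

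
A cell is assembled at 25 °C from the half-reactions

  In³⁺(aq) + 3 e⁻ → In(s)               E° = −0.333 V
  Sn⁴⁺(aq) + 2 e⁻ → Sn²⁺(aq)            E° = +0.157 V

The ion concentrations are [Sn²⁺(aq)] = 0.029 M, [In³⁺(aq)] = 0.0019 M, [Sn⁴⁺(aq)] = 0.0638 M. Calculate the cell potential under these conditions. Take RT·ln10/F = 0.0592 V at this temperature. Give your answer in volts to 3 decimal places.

+0.554 V

Sn⁴⁺/Sn²⁺ is reduced (cathode, E° = +0.157 V) and In³⁺/In is oxidized (anode).
The standard potential is +0.157 − (−0.333) = +0.490 V and the balanced reaction transfers n = 6 electrons.
The balanced reaction is 3 Sn⁴⁺(aq) + 2 In(s) → 3 Sn²⁺(aq) + 2 In³⁺(aq), so Q = ([Sn²⁺(aq)]^3·[In³⁺(aq)]^2) / [Sn⁴⁺(aq)]^3 = 3.39×10^−7 and log Q = −6.470.
E = E° − (0.0592/n)·log Q = +0.490 − (0.0592/6)(−6.470) = +0.554 V.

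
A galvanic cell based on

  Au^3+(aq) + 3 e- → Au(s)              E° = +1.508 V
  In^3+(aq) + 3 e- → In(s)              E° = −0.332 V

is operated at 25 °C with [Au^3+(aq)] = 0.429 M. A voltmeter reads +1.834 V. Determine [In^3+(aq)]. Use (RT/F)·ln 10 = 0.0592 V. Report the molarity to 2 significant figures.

0.86 M

Au³⁺/Au is the cathode (higher E°); E°cell = +1.508 − (−0.332) = +1.840 V with n = 3.
Since E = E° − (0.0592/n)·log Q, log Q = n(E° − E)/0.0592 = 0.304.
For Au^3+(aq) + In(s) → Au(s) + In^3+(aq), the reaction quotient is Q = [In^3+(aq)] / [Au^3+(aq)].
Isolating [In^3+(aq)] in Q = 10^{0.304} yields log [In^3+(aq)] = −0.064, i.e. 0.86 M.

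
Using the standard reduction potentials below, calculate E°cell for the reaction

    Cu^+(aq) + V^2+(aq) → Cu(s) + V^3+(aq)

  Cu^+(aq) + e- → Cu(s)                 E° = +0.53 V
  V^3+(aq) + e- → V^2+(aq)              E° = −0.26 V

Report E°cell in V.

Cu^+(aq) gains electrons, so the Cu⁺/Cu couple is the cathode; the V³⁺/V²⁺ couple is the anode.
E°cell = E°(cathode) − E°(anode) = +0.53 − (−0.26) = +0.79 V.
The positive value indicates the reaction is spontaneous as written.

+0.79 V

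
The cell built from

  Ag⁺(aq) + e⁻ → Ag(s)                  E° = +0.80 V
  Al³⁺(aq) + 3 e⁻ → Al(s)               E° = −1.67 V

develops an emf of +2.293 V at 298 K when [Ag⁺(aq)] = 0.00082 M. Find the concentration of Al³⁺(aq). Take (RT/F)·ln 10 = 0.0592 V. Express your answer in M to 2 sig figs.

Ag⁺/Ag is the cathode (higher E°); E°cell = +0.80 − (−1.67) = +2.47 V with n = 3.
Rearranging E = E° − (0.0592/n)·log Q gives log Q = 3(+2.47 − (+2.293))/0.0592 = 8.970.
The balanced reaction is 3 Ag⁺(aq) + Al(s) → 3 Ag(s) + Al³⁺(aq), so Q = [Al³⁺(aq)] / [Ag⁺(aq)]^3.
Solving for the unknown gives log [Al³⁺(aq)] = −0.289, so [Al³⁺(aq)] ≈ 0.51 M.

0.51 M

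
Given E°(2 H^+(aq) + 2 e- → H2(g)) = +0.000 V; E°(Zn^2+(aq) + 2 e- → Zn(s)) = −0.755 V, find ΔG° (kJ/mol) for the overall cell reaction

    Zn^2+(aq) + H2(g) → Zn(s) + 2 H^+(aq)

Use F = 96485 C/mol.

+146 kJ/mol

In the reaction as written Zn^2+(aq) is reduced, so the Zn²⁺/Zn couple is the cathode and 2H⁺/H₂ is the anode.
E°cell = −0.755 − (+0.000) = −0.755 V; balancing electrons gives n = 2.
ΔG° = −nFE°cell = −(2)(96485)(−0.755) J/mol = +146 kJ/mol.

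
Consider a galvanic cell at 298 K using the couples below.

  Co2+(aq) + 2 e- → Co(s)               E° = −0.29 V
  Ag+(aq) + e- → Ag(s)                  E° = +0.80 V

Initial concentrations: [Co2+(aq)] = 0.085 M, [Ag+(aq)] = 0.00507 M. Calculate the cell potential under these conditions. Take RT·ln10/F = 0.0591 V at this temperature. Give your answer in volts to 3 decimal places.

Ag⁺/Ag is reduced (cathode, E° = +0.80 V) and Co²⁺/Co is oxidized (anode).
The standard potential is +0.80 − (−0.29) = +1.09 V and the balanced reaction transfers n = 2 electrons.
Balancing gives 2 Ag+(aq) + Co(s) → 2 Ag(s) + Co2+(aq); hence Q = [Co2+(aq)] / [Ag+(aq)]^2 = 3.31×10^3 (log Q = 3.519).
Applying E = E° − (RT ln10/nF)·log Q gives +1.09 − (0.0591/2)(3.519) = +0.986 V.

+0.986 V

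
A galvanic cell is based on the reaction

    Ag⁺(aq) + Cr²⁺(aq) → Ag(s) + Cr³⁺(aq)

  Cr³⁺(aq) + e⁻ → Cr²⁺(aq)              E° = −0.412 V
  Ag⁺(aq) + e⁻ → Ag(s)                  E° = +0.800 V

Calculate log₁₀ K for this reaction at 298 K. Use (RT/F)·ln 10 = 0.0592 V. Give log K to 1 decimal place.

The Ag⁺/Ag couple is reduced (cathode); E°cell = +0.800 − (−0.412) = +1.212 V with n = 1.
At equilibrium E = 0, so log K = nE°cell / 0.0592 = (1)(+1.212) / 0.0592 = 20.5.

log K = 20.5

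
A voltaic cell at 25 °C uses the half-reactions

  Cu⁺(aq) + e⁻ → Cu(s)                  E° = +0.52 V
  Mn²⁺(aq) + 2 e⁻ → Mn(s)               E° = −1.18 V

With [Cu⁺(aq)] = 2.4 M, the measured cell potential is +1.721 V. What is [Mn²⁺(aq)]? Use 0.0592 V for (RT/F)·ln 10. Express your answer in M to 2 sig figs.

1.1 M

With Cu⁺/Cu at the cathode and Mn²⁺/Mn at the anode, E°cell = +0.52 − (−1.18) = +1.70 V (n = 2).
From the Nernst equation, log Q = n(E° − E)/0.0592 = 2·(+1.70 − (+1.721))/0.0592 = −0.709.
For 2 Cu⁺(aq) + Mn(s) → 2 Cu(s) + Mn²⁺(aq), the reaction quotient is Q = [Mn²⁺(aq)] / [Cu⁺(aq)]^2.
Solving for the unknown gives log [Mn²⁺(aq)] = 0.051, so [Mn²⁺(aq)] ≈ 1.1 M.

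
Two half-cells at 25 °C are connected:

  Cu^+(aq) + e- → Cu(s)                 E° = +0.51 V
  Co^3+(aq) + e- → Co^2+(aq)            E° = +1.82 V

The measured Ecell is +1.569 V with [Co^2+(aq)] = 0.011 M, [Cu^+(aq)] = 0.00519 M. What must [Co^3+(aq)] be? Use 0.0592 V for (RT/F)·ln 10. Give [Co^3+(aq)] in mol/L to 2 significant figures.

1.4 M

Co³⁺/Co²⁺ is the cathode (higher E°); E°cell = +1.82 − (+0.51) = +1.31 V with n = 1.
From the Nernst equation, log Q = n(E° − E)/0.0592 = 1·(+1.31 − (+1.569))/0.0592 = −4.375.
The balanced reaction is Co^3+(aq) + Cu(s) → Co^2+(aq) + Cu^+(aq), so Q = ([Co^2+(aq)]·[Cu^+(aq)]) / [Co^3+(aq)].
Substituting the known concentrations and solving, log [Co^3+(aq)] = 0.132 and [Co^3+(aq)] = 1.4 M.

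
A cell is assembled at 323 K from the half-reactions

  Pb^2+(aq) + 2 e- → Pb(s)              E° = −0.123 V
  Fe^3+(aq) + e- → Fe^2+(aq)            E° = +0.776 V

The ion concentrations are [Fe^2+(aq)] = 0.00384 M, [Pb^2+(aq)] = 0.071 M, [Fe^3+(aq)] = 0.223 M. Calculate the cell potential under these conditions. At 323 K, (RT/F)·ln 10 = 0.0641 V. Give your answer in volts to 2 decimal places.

Fe³⁺/Fe²⁺ is reduced (cathode, E° = +0.776 V) and Pb²⁺/Pb is oxidized (anode).
E°cell = +0.776 − (−0.123) = +0.899 V, with n = 2 electrons transferred.
For the overall reaction 2 Fe^3+(aq) + Pb(s) → 2 Fe^2+(aq) + Pb^2+(aq), Q = ([Fe^2+(aq)]^2·[Pb^2+(aq)]) / [Fe^3+(aq)]^2 = 2.11×10^−5, giving log Q = −4.677.
Applying E = E° − (RT ln10/nF)·log Q gives +0.899 − (0.0641/2)(−4.677) = +1.05 V.

+1.05 V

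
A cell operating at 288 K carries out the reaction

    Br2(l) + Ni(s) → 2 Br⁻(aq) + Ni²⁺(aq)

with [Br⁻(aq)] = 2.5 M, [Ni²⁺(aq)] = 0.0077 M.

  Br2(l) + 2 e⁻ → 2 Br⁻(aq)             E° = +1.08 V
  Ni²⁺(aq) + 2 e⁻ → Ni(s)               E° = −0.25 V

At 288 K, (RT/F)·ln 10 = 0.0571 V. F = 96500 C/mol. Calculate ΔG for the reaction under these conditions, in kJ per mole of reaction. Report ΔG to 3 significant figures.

E°cell = +1.08 − (−0.25) = +1.33 V; the balanced reaction transfers n = 2 electrons.
Q = [Br⁻(aq)]^2·[Ni²⁺(aq)] = 0.0481, so log Q = −1.318 and E = +1.33 − (0.0571/2)(−1.318) = +1.3676 V.
Then ΔG = −nFE = −2 × 96500 × +1.3676 J/mol = −264 kJ/mol.

−264 kJ/mol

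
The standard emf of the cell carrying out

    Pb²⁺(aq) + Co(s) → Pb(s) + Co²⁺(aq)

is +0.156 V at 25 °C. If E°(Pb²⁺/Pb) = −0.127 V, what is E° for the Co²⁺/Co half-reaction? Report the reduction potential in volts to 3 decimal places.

In the reaction as written the Pb²⁺/Pb couple is reduced (cathode) and Co²⁺/Co is oxidized (anode), so E°cell = E°(Pb²⁺/Pb) − E°(Co²⁺/Co).
E°(Co²⁺/Co) = E°(cathode) − E°cell = −0.127 − (+0.156) = −0.283 V.

−0.283 V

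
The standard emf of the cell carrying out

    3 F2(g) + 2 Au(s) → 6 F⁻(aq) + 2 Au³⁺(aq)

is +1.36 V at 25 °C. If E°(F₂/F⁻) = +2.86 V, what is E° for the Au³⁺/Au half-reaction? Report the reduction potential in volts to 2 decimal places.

In the reaction as written the F₂/F⁻ couple is reduced (cathode) and Au³⁺/Au is oxidized (anode), so E°cell = E°(F₂/F⁻) − E°(Au³⁺/Au).
E°(Au³⁺/Au) = E°(cathode) − E°cell = +2.86 − (+1.36) = +1.50 V.

+1.50 V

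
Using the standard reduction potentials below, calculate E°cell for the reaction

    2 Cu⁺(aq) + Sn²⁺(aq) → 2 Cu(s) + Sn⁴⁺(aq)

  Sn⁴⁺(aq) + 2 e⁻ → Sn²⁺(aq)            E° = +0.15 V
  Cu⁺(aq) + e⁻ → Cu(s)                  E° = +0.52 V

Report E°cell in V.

+0.37 V

In the reaction as written, Cu⁺(aq) is reduced (cathode) and Sn⁴⁺(aq) is produced by oxidation at the anode.
E°cell = E°(cathode) − E°(anode) = +0.52 − (+0.15) = +0.37 V.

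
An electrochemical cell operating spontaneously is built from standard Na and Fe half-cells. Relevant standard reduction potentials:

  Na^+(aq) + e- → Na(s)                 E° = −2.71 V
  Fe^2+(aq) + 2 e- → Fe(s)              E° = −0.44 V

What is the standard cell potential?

Of the two couples in this cell, the one with the more positive reduction potential is reduced at the cathode: here that is Fe²⁺/Fe (−0.44 V); Na⁺/Na (−2.71 V) is the anode.
E°cell = E°(cathode) − E°(anode) = −0.44 − (−2.71) = +2.27 V.

+2.27 V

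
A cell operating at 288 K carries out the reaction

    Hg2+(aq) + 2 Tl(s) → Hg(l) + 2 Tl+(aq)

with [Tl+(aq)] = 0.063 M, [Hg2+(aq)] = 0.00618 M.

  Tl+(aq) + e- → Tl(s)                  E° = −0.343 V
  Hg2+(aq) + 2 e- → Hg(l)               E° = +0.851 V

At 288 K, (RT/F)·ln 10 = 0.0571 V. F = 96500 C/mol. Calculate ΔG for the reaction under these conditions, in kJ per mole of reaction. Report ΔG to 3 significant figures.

−232 kJ/mol

The standard cell potential is +0.851 − (−0.343) = +1.194 V, with n = 2 electrons in the balanced equation.
Q = [Tl+(aq)]^2 / [Hg2+(aq)] = 0.642, so log Q = −0.192 and E = +1.194 − (0.0571/2)(−0.192) = +1.1995 V.
Then ΔG = −nFE = −2 × 96500 × +1.1995 J/mol = −232 kJ/mol.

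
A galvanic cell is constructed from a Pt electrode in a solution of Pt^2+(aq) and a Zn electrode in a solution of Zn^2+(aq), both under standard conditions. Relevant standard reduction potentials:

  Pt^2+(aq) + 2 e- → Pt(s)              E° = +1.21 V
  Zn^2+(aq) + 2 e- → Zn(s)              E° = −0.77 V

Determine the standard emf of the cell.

The Pt²⁺/Pt couple has the higher E°, so Pt ion is reduced (cathode) and Zn is oxidized (anode).
E°cell = E°(cathode) − E°(anode) = +1.21 − (−0.77) = +1.98 V.

+1.98 V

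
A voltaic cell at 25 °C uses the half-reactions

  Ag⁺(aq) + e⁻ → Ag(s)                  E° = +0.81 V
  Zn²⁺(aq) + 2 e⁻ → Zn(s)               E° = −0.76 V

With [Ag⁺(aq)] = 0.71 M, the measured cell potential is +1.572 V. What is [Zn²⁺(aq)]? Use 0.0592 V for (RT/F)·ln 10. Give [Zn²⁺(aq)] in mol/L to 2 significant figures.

0.43 M

With Ag⁺/Ag at the cathode and Zn²⁺/Zn at the anode, E°cell = +0.81 − (−0.76) = +1.57 V (n = 2).
From the Nernst equation, log Q = n(E° − E)/0.0592 = 2·(+1.57 − (+1.572))/0.0592 = −0.068.
For 2 Ag⁺(aq) + Zn(s) → 2 Ag(s) + Zn²⁺(aq), the reaction quotient is Q = [Zn²⁺(aq)] / [Ag⁺(aq)]^2.
Isolating [Zn²⁺(aq)] in Q = 10^{−0.068} yields log [Zn²⁺(aq)] = −0.365, i.e. 0.43 M.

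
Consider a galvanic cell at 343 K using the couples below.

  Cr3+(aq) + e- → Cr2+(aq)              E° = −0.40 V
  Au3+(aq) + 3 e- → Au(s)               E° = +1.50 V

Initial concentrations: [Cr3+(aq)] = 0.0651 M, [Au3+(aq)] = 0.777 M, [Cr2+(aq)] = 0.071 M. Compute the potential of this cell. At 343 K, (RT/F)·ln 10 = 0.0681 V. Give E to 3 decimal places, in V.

Since E°(Au³⁺/Au) > E°(Cr³⁺/Cr²⁺), Au³⁺/Au serves as the cathode.
E°cell = +1.50 − (−0.40) = +1.90 V, with n = 3 electrons transferred.
For the overall reaction Au3+(aq) + 3 Cr2+(aq) → Au(s) + 3 Cr3+(aq), Q = [Cr3+(aq)]^3 / ([Au3+(aq)]·[Cr2+(aq)]^3) = 0.992, giving log Q = −0.003.
By the Nernst equation, E = +1.90 − (0.0681/3)·(−0.003) = +1.900 V.

+1.900 V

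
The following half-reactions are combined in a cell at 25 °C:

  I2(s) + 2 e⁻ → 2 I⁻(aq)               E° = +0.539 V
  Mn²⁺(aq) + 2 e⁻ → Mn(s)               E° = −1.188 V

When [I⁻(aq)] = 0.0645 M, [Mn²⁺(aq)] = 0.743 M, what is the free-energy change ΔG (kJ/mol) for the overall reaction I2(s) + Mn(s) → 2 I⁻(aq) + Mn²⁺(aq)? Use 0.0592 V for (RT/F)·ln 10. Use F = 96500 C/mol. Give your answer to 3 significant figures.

−348 kJ/mol

With I₂/I⁻ reduced at the cathode, E°cell = +0.539 − (−1.188) = +1.727 V and n = 2.
The reaction quotient is [I⁻(aq)]^2·[Mn²⁺(aq)] = 0.00309; by Nernst, E = +1.727 − (0.0592/2)(−2.510) = +1.8013 V.
Then ΔG = −nFE = −2 × 96500 × +1.8013 J/mol = −348 kJ/mol.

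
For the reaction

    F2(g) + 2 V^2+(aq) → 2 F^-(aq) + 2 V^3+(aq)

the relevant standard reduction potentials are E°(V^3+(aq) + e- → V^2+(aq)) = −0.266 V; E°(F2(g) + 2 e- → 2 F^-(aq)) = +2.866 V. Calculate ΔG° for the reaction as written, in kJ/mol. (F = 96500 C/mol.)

−604 kJ/mol

In the reaction as written F2(g) is reduced, so the F₂/F⁻ couple is the cathode and V³⁺/V²⁺ is the anode.
E°cell = +2.866 − (−0.266) = +3.132 V; balancing electrons gives n = 2.
ΔG° = −nFE°cell = −(2)(96500)(+3.132) J/mol = −604 kJ/mol.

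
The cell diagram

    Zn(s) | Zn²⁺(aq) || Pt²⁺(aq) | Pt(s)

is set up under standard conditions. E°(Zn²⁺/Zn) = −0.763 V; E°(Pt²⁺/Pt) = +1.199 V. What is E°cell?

+1.962 V

By convention the left-hand electrode in cell notation is the anode (oxidation) and the right-hand electrode is the cathode (reduction).
E°cell = E°(right) − E°(left) = +1.199 − (−0.763) = +1.962 V.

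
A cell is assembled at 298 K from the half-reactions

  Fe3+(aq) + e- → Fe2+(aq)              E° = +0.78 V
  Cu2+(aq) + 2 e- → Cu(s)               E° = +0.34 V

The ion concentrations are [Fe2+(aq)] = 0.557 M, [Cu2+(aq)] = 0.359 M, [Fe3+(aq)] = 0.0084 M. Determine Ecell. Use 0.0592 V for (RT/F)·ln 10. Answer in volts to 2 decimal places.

+0.35 V

The Fe³⁺/Fe²⁺ couple has the more positive E°, so it is the cathode; Cu²⁺/Cu is the anode.
The standard potential is +0.78 − (+0.34) = +0.44 V and the balanced reaction transfers n = 2 electrons.
Balancing gives 2 Fe3+(aq) + Cu(s) → 2 Fe2+(aq) + Cu2+(aq); hence Q = ([Fe2+(aq)]^2·[Cu2+(aq)]) / [Fe3+(aq)]^2 = 1.58×10^3 (log Q = 3.198).
Applying E = E° − (RT ln10/nF)·log Q gives +0.44 − (0.0592/2)(3.198) = +0.35 V.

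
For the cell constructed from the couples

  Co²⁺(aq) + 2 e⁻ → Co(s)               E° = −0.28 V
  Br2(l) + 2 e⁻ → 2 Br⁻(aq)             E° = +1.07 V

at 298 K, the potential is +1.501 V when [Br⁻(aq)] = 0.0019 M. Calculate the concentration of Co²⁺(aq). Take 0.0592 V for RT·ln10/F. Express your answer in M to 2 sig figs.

With Br₂/Br⁻ at the cathode and Co²⁺/Co at the anode, E°cell = +1.07 − (−0.28) = +1.35 V (n = 2).
From the Nernst equation, log Q = n(E° − E)/0.0592 = 2·(+1.35 − (+1.501))/0.0592 = −5.101.
For Br2(l) + Co(s) → 2 Br⁻(aq) + Co²⁺(aq), the reaction quotient is Q = [Br⁻(aq)]^2·[Co²⁺(aq)].
Isolating [Co²⁺(aq)] in Q = 10^{−5.101} yields log [Co²⁺(aq)] = 0.341, i.e. 2.2 M.

2.2 M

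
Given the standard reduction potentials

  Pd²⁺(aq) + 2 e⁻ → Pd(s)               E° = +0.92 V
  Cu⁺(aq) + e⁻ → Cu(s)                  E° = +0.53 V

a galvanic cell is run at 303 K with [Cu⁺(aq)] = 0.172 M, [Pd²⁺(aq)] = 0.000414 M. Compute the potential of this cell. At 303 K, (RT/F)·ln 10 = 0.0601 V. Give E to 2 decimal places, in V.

Pd²⁺/Pd is reduced (cathode, E° = +0.92 V) and Cu⁺/Cu is oxidized (anode).
The standard potential is +0.92 − (+0.53) = +0.39 V and the balanced reaction transfers n = 2 electrons.
The balanced reaction is Pd²⁺(aq) + 2 Cu(s) → Pd(s) + 2 Cu⁺(aq), so Q = [Cu⁺(aq)]^2 / [Pd²⁺(aq)] = 71.5 and log Q = 1.854.
By the Nernst equation, E = +0.39 − (0.0601/2)·(1.854) = +0.33 V.

+0.33 V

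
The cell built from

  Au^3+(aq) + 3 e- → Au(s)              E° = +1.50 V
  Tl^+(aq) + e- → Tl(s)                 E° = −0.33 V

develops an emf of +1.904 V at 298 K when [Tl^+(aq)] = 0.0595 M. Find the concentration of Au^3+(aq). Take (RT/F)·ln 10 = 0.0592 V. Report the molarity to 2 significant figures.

With Au³⁺/Au at the cathode and Tl⁺/Tl at the anode, E°cell = +1.50 − (−0.33) = +1.83 V (n = 3).
From the Nernst equation, log Q = n(E° − E)/0.0592 = 3·(+1.83 − (+1.904))/0.0592 = −3.750.
The balanced reaction is Au^3+(aq) + 3 Tl(s) → Au(s) + 3 Tl^+(aq), so Q = [Tl^+(aq)]^3 / [Au^3+(aq)].
Isolating [Au^3+(aq)] in Q = 10^{−3.750} yields log [Au^3+(aq)] = 0.074, i.e. 1.2 M.

1.2 M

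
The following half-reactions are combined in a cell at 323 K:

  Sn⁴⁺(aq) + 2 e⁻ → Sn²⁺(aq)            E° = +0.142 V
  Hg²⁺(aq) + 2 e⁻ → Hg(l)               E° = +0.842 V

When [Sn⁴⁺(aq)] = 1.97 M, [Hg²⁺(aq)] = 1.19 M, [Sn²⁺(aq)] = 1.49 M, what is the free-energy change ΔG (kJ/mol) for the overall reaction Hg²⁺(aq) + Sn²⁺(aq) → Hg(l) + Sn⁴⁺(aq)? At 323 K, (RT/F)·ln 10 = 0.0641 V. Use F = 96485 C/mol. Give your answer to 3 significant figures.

The standard cell potential is +0.842 − (+0.142) = +0.700 V, with n = 2 electrons in the balanced equation.
Here Q = [Sn⁴⁺(aq)] / ([Hg²⁺(aq)]·[Sn²⁺(aq)]) = 1.11 (log Q = 0.046), giving E = +0.700 − (0.0641/2)·(0.046) = +0.6985 V.
ΔG = −nFE = −(2)(96485)(+0.6985) J/mol = −135 kJ/mol.

−135 kJ/mol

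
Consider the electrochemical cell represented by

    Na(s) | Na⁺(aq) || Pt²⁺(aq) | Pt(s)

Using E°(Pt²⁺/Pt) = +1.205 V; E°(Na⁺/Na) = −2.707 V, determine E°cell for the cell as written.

By convention the left-hand electrode in cell notation is the anode (oxidation) and the right-hand electrode is the cathode (reduction).
E°cell = E°(right) − E°(left) = +1.205 − (−2.707) = +3.912 V.

+3.912 V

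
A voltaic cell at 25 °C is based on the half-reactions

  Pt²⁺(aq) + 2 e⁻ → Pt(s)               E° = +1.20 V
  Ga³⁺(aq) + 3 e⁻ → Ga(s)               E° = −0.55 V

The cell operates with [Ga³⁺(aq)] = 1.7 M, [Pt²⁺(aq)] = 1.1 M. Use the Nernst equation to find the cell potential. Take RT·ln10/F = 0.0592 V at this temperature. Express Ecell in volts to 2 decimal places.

+1.75 V

Since E°(Pt²⁺/Pt) > E°(Ga³⁺/Ga), Pt²⁺/Pt serves as the cathode.
E°cell = E°cat − E°an = +1.20 − (−0.55) = +1.75 V; n = 6.
For the overall reaction 3 Pt²⁺(aq) + 2 Ga(s) → 3 Pt(s) + 2 Ga³⁺(aq), Q = [Ga³⁺(aq)]^2 / [Pt²⁺(aq)]^3 = 2.17, giving log Q = 0.337.
Applying E = E° − (RT ln10/nF)·log Q gives +1.75 − (0.0592/6)(0.337) = +1.75 V.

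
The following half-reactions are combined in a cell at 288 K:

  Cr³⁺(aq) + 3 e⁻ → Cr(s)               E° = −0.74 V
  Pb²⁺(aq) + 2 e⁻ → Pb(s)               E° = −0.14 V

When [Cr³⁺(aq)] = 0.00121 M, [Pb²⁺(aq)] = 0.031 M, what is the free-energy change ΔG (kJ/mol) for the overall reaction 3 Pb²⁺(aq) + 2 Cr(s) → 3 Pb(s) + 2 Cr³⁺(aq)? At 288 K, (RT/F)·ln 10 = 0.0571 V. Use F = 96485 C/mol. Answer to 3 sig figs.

−355 kJ/mol

With Pb²⁺/Pb reduced at the cathode, E°cell = −0.14 − (−0.74) = +0.60 V and n = 6.
Here Q = [Cr³⁺(aq)]^2 / [Pb²⁺(aq)]^3 = 0.0491 (log Q = −1.309), giving E = +0.60 − (0.0571/6)·(−1.309) = +0.6125 V.
Then ΔG = −nFE = −6 × 96485 × +0.6125 J/mol = −355 kJ/mol.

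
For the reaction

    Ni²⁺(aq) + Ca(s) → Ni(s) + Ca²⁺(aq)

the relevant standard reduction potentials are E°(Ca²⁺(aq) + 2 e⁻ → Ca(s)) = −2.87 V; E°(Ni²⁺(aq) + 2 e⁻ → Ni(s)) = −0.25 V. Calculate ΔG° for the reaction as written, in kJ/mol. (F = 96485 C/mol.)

In the reaction as written Ni²⁺(aq) is reduced, so the Ni²⁺/Ni couple is the cathode and Ca²⁺/Ca is the anode.
E°cell = −0.25 − (−2.87) = +2.62 V; balancing electrons gives n = 2.
ΔG° = −nFE°cell = −(2)(96485)(+2.62) J/mol = −506 kJ/mol.

−506 kJ/mol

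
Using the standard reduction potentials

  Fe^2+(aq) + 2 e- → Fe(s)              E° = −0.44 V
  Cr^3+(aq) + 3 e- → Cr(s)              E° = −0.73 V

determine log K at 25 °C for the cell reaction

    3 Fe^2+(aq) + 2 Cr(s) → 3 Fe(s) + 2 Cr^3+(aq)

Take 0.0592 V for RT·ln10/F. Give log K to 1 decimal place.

log K = 29.4

The Fe²⁺/Fe couple is reduced (cathode); E°cell = −0.44 − (−0.73) = +0.29 V with n = 6.
At equilibrium E = 0, so log K = nE°cell / 0.0592 = (6)(+0.29) / 0.0592 = 29.4.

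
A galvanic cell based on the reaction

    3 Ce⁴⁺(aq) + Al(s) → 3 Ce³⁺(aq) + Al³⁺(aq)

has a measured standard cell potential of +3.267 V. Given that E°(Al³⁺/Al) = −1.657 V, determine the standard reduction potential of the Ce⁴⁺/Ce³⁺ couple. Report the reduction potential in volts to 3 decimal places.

+1.610 V

In the reaction as written the Ce⁴⁺/Ce³⁺ couple is reduced (cathode) and Al³⁺/Al is oxidized (anode), so E°cell = E°(Ce⁴⁺/Ce³⁺) − E°(Al³⁺/Al).
E°(Ce⁴⁺/Ce³⁺) = E°cell + E°(anode) = +3.267 + (−1.657) = +1.610 V.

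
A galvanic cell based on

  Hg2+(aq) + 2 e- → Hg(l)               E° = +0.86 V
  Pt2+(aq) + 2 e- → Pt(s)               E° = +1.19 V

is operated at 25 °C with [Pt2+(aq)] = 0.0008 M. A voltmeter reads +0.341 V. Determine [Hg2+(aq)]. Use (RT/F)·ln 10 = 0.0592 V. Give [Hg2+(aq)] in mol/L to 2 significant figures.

0.00034 M

Pt²⁺/Pt is the cathode (higher E°); E°cell = +1.19 − (+0.86) = +0.33 V with n = 2.
Since E = E° − (0.0592/n)·log Q, log Q = n(E° − E)/0.0592 = −0.372.
The balanced reaction is Pt2+(aq) + Hg(l) → Pt(s) + Hg2+(aq), so Q = [Hg2+(aq)] / [Pt2+(aq)].
Isolating [Hg2+(aq)] in Q = 10^{−0.372} yields log [Hg2+(aq)] = −3.469, i.e. 0.00034 M.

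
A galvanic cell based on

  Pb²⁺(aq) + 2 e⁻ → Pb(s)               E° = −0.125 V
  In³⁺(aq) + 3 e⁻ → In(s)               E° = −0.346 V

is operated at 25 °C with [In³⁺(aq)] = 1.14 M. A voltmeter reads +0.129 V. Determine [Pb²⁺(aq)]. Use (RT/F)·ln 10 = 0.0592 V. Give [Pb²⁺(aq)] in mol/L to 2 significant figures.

The Pb²⁺/Pb couple has the larger reduction potential, so it is the cathode: E°cell = −0.125 − (−0.346) = +0.221 V and n = 6.
From the Nernst equation, log Q = n(E° − E)/0.0592 = 6·(+0.221 − (+0.129))/0.0592 = 9.324.
For 3 Pb²⁺(aq) + 2 In(s) → 3 Pb(s) + 2 In³⁺(aq), the reaction quotient is Q = [In³⁺(aq)]^2 / [Pb²⁺(aq)]^3.
Solving for the unknown gives log [Pb²⁺(aq)] = −3.070, so [Pb²⁺(aq)] ≈ 0.00085 M.

0.00085 M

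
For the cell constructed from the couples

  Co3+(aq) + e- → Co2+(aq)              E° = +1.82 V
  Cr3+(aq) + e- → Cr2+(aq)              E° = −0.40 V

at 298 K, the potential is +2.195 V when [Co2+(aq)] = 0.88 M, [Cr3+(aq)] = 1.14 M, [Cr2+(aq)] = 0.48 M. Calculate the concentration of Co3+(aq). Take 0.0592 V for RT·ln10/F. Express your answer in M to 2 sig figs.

0.79 M

With Co³⁺/Co²⁺ at the cathode and Cr³⁺/Cr²⁺ at the anode, E°cell = +1.82 − (−0.40) = +2.22 V (n = 1).
From the Nernst equation, log Q = n(E° − E)/0.0592 = 1·(+2.22 − (+2.195))/0.0592 = 0.422.
The balanced reaction is Co3+(aq) + Cr2+(aq) → Co2+(aq) + Cr3+(aq), so Q = ([Co2+(aq)]·[Cr3+(aq)]) / ([Co3+(aq)]·[Cr2+(aq)]).
Isolating [Co3+(aq)] in Q = 10^{0.422} yields log [Co3+(aq)] = −0.102, i.e. 0.79 M.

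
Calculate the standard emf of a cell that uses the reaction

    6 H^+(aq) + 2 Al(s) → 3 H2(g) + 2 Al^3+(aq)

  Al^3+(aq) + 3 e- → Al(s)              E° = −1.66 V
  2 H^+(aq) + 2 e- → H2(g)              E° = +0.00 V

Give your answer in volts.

+1.66 V

In the reaction as written, H^+(aq) is reduced (cathode) and Al^3+(aq) is produced by oxidation at the anode.
E°cell = E°(cathode) − E°(anode) = +0.00 − (−1.66) = +1.66 V.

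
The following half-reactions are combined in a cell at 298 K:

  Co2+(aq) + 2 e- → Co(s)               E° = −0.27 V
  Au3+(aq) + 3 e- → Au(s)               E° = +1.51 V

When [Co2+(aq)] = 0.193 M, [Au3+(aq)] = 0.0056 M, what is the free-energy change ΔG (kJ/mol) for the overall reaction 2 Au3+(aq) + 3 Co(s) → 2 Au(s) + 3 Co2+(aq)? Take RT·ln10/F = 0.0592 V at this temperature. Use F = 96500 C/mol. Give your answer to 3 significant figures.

The standard cell potential is +1.51 − (−0.27) = +1.78 V, with n = 6 electrons in the balanced equation.
The reaction quotient is [Co2+(aq)]^3 / [Au3+(aq)]^2 = 229; by Nernst, E = +1.78 − (0.0592/6)(2.360) = +1.7567 V.
Finally ΔG = −nFE = −(6)(96500 C/mol)(+1.7567 V) = −1020 kJ/mol.

−1020 kJ/mol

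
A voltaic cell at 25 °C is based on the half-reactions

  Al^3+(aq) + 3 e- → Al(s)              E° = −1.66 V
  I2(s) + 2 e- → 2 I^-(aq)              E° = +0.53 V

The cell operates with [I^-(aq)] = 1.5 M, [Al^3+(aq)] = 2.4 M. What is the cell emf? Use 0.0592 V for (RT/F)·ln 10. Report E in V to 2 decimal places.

+2.17 V

The I₂/I⁻ couple has the more positive E°, so it is the cathode; Al³⁺/Al is the anode.
The standard potential is +0.53 − (−1.66) = +2.19 V and the balanced reaction transfers n = 6 electrons.
The balanced reaction is 3 I2(s) + 2 Al(s) → 6 I^-(aq) + 2 Al^3+(aq), so Q = [I^-(aq)]^6·[Al^3+(aq)]^2 = 65.6 and log Q = 1.817.
E = E° − (0.0592/n)·log Q = +2.19 − (0.0592/6)(1.817) = +2.17 V.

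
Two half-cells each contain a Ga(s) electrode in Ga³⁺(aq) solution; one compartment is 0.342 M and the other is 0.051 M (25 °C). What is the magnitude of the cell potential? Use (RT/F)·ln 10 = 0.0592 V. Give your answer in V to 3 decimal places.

0.016 V

For a concentration cell E°cell = 0, since both electrodes use the same couple.
The compartment with the higher Ga³⁺(aq) concentration (0.342 M) acts as the cathode; ions are reduced there and produced at the dilute (0.051 M) anode.
With n = 3, Ecell = −(0.0592/3)·log([dilute]/[conc]) = −(0.0592/3)·log(0.051/0.342) = +0.016 V.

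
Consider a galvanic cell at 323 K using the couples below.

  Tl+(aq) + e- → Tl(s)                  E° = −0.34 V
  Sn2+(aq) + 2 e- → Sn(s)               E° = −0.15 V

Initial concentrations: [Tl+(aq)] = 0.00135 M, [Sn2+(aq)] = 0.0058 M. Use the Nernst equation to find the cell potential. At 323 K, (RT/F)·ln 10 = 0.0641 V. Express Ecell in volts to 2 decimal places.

Since E°(Sn²⁺/Sn) > E°(Tl⁺/Tl), Sn²⁺/Sn serves as the cathode.
The standard potential is −0.15 − (−0.34) = +0.19 V and the balanced reaction transfers n = 2 electrons.
Balancing gives Sn2+(aq) + 2 Tl(s) → Sn(s) + 2 Tl+(aq); hence Q = [Tl+(aq)]^2 / [Sn2+(aq)] = 0.000314 (log Q = −3.503).
Applying E = E° − (RT ln10/nF)·log Q gives +0.19 − (0.0641/2)(−3.503) = +0.30 V.

+0.30 V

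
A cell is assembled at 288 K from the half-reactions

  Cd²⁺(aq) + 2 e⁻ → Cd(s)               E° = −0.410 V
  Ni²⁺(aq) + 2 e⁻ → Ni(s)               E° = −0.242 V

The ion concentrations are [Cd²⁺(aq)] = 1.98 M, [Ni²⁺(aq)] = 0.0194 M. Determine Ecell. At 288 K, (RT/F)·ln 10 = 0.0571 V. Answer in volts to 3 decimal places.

+0.111 V

Ni²⁺/Ni is reduced (cathode, E° = −0.242 V) and Cd²⁺/Cd is oxidized (anode).
The standard potential is −0.242 − (−0.410) = +0.168 V and the balanced reaction transfers n = 2 electrons.
The balanced reaction is Ni²⁺(aq) + Cd(s) → Ni(s) + Cd²⁺(aq), so Q = [Cd²⁺(aq)] / [Ni²⁺(aq)] = 102 and log Q = 2.009.
Applying E = E° − (RT ln10/nF)·log Q gives +0.168 − (0.0571/2)(2.009) = +0.111 V.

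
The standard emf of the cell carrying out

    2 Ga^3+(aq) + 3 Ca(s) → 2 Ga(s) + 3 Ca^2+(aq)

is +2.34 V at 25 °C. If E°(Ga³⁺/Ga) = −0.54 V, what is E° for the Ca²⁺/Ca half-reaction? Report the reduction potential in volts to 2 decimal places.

−2.88 V

In the reaction as written the Ga³⁺/Ga couple is reduced (cathode) and Ca²⁺/Ca is oxidized (anode), so E°cell = E°(Ga³⁺/Ga) − E°(Ca²⁺/Ca).
E°(Ca²⁺/Ca) = E°(cathode) − E°cell = −0.54 − (+2.34) = −2.88 V.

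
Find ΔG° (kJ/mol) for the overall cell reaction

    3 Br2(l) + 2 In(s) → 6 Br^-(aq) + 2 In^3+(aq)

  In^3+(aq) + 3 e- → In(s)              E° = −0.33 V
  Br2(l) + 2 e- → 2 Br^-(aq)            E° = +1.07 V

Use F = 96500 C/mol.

−811 kJ/mol

In the reaction as written Br2(l) is reduced, so the Br₂/Br⁻ couple is the cathode and In³⁺/In is the anode.
E°cell = +1.07 − (−0.33) = +1.40 V; balancing electrons gives n = 6.
ΔG° = −nFE°cell = −(6)(96500)(+1.40) J/mol = −811 kJ/mol.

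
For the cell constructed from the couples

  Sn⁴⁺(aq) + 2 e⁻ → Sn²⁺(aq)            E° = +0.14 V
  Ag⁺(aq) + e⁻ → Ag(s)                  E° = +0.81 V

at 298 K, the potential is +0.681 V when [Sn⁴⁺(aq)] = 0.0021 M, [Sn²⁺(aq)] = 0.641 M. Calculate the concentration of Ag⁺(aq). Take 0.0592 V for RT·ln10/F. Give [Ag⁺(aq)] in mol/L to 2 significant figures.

0.088 M

The Ag⁺/Ag couple has the larger reduction potential, so it is the cathode: E°cell = +0.81 − (+0.14) = +0.67 V and n = 2.
From the Nernst equation, log Q = n(E° − E)/0.0592 = 2·(+0.67 − (+0.681))/0.0592 = −0.372.
The balanced reaction is 2 Ag⁺(aq) + Sn²⁺(aq) → 2 Ag(s) + Sn⁴⁺(aq), so Q = [Sn⁴⁺(aq)] / ([Ag⁺(aq)]^2·[Sn²⁺(aq)]).
Solving for the unknown gives log [Ag⁺(aq)] = −1.056, so [Ag⁺(aq)] ≈ 0.088 M.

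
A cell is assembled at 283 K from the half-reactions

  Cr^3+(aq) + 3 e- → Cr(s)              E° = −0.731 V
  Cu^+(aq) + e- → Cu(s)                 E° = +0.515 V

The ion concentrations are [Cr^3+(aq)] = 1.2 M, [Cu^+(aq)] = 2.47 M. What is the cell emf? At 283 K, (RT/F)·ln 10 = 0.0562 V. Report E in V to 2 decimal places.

The Cu⁺/Cu couple has the more positive E°, so it is the cathode; Cr³⁺/Cr is the anode.
E°cell = E°cat − E°an = +0.515 − (−0.731) = +1.246 V; n = 3.
For the overall reaction 3 Cu^+(aq) + Cr(s) → 3 Cu(s) + Cr^3+(aq), Q = [Cr^3+(aq)] / [Cu^+(aq)]^3 = 0.0796, giving log Q = −1.099.
Applying E = E° − (RT ln10/nF)·log Q gives +1.246 − (0.0562/3)(−1.099) = +1.27 V.

+1.27 V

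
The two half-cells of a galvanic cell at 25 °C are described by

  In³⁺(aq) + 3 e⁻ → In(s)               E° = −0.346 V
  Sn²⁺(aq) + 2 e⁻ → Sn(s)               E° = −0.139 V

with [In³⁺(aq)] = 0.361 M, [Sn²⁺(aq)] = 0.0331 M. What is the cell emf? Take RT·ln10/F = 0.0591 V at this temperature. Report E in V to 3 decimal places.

Since E°(Sn²⁺/Sn) > E°(In³⁺/In), Sn²⁺/Sn serves as the cathode.
E°cell = E°cat − E°an = −0.139 − (−0.346) = +0.207 V; n = 6.
Balancing gives 3 Sn²⁺(aq) + 2 In(s) → 3 Sn(s) + 2 In³⁺(aq); hence Q = [In³⁺(aq)]^2 / [Sn²⁺(aq)]^3 = 3.59×10^3 (log Q = 3.556).
By the Nernst equation, E = +0.207 − (0.0591/6)·(3.556) = +0.172 V.

+0.172 V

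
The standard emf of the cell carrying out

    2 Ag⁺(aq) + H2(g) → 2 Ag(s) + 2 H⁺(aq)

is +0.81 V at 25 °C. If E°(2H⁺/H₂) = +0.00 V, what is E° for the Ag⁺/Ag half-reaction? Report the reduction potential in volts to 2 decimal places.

+0.81 V

In the reaction as written the Ag⁺/Ag couple is reduced (cathode) and 2H⁺/H₂ is oxidized (anode), so E°cell = E°(Ag⁺/Ag) − E°(2H⁺/H₂).
E°(Ag⁺/Ag) = E°cell + E°(anode) = +0.81 + (+0.00) = +0.81 V.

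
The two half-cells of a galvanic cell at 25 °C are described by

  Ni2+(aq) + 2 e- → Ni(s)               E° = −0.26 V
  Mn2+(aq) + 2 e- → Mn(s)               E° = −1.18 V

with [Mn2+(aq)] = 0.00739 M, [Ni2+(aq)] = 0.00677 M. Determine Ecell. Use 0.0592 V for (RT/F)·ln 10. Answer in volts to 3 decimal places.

+0.919 V

Since E°(Ni²⁺/Ni) > E°(Mn²⁺/Mn), Ni²⁺/Ni serves as the cathode.
E°cell = E°cat − E°an = −0.26 − (−1.18) = +0.92 V; n = 2.
The balanced reaction is Ni2+(aq) + Mn(s) → Ni(s) + Mn2+(aq), so Q = [Mn2+(aq)] / [Ni2+(aq)] = 1.09 and log Q = 0.038.
By the Nernst equation, E = +0.92 − (0.0592/2)·(0.038) = +0.919 V.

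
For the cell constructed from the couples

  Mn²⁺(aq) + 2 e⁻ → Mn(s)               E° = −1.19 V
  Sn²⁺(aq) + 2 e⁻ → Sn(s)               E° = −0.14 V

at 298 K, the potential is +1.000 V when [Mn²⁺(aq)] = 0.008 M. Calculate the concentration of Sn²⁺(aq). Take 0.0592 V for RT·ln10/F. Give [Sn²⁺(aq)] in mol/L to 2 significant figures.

0.00016 M

Sn²⁺/Sn is the cathode (higher E°); E°cell = −0.14 − (−1.19) = +1.05 V with n = 2.
From the Nernst equation, log Q = n(E° − E)/0.0592 = 2·(+1.05 − (+1.000))/0.0592 = 1.689.
The balanced reaction is Sn²⁺(aq) + Mn(s) → Sn(s) + Mn²⁺(aq), so Q = [Mn²⁺(aq)] / [Sn²⁺(aq)].
Substituting the known concentrations and solving, log [Sn²⁺(aq)] = −3.786 and [Sn²⁺(aq)] = 0.00016 M.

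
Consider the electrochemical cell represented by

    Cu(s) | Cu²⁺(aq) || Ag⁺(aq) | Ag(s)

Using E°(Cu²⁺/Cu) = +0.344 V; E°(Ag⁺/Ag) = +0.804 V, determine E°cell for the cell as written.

+0.460 V

By convention the left-hand electrode in cell notation is the anode (oxidation) and the right-hand electrode is the cathode (reduction).
E°cell = E°(right) − E°(left) = +0.804 − (+0.344) = +0.460 V.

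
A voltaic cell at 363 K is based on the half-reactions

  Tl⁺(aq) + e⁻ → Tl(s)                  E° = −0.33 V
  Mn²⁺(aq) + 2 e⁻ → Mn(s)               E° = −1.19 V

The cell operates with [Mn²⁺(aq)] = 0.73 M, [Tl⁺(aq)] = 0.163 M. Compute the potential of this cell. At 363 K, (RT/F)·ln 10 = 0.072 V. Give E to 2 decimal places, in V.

Tl⁺/Tl is reduced (cathode, E° = −0.33 V) and Mn²⁺/Mn is oxidized (anode).
The standard potential is −0.33 − (−1.19) = +0.86 V and the balanced reaction transfers n = 2 electrons.
For the overall reaction 2 Tl⁺(aq) + Mn(s) → 2 Tl(s) + Mn²⁺(aq), Q = [Mn²⁺(aq)] / [Tl⁺(aq)]^2 = 27.5, giving log Q = 1.439.
By the Nernst equation, E = +0.86 − (0.072/2)·(1.439) = +0.81 V.

+0.81 V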